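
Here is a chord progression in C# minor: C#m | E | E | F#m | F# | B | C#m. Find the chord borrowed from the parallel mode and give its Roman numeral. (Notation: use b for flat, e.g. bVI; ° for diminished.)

In C# minor (with V from harmonic minor) the diatonic chords are C#m, D#dim, E, F#m, G#, A, B. C#m, E, F#m and B are all diatonic. F# (F#–A#–C#) is not: scale degree 4 in C# minor carries F#m (iv). In C# major the chord on that degree is F#, so here it functions as IV, borrowed from the parallel major.

IV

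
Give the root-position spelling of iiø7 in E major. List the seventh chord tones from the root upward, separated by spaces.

F# A C E

The root, F#, is scale degree 2 — the same note in E major and E minor; only the chord quality changes. Building the half-diminished-seventh chord from the parallel minor on F#: F#–A–C–E.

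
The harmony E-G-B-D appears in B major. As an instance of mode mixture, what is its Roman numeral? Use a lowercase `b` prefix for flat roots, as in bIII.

iv7

The root E is the diatonic 4th degree of B major; the borrowing shows in the chord quality. E–G–B–D is a minor-seventh chord — the form found in B minor, not the diatonic IV (E). Borrowed into B major it is written iv7.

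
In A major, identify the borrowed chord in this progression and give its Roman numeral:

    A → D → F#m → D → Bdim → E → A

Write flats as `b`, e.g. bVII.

ii°

The diatonic triads in A major are A, Bm, C#m, D, E, F#m, G#dim. Of the given chords, A, D, F#m and E are diatonic. But Bdim (B–D–F) is foreign: the diatonic ii on degree 2 is Bm, whereas Bdim comes from A minor. It is labeled ii°.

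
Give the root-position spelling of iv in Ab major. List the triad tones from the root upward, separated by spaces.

The root, Db, is scale degree 4 — the same note in Ab major and Ab minor; only the chord quality changes. In Ab minor the chord on Db is Db–Fb–Ab.

Db Fb Ab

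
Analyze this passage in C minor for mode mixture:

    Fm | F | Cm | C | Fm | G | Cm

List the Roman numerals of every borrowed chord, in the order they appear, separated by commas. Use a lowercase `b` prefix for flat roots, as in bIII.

The diatonic triads in C minor (with V from harmonic minor) are Cm, Ddim, Eb, Fm, G, Ab, Bb. Fm, Cm and G all belong to that set. F (F–A–C) is not: scale degree 4 in C minor carries Fm (iv). In C major the chord on that degree is F, so here it functions as IV, borrowed from the parallel major. C (C–E–G) is not: scale degree 1 in C minor carries Cm (i). In C major the chord on that degree is C, so here it functions as I, borrowed from the parallel major.

IV, I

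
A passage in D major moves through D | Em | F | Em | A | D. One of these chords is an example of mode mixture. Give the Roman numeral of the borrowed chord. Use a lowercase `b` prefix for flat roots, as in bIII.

The diatonic triads in D major are D, Em, F#m, G, A, Bm, C#dim. D, Em and A are all diatonic. F (F–A–C) is not: scale degree 3 in D major carries F#m (iii). In D minor the chord on that degree is F, so here it functions as bIII, borrowed from the parallel minor.

bIII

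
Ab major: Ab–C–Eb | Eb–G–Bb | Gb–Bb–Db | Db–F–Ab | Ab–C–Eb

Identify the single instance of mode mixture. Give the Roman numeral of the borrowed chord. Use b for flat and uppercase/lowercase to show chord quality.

bVII

In Ab major the diatonic chords are Ab, Bbm, Cm, Db, Eb, Fm, Gdim. Ab–C–Eb = Ab, Eb–G–Bb = Eb and Db–F–Ab = Db all belong to that set. Gb–Bb–Db doesn't fit — on degree 7 Ab major would have Gdim (vii°). Gb is the degree-7 chord of Ab minor, so it is the borrowed bVII.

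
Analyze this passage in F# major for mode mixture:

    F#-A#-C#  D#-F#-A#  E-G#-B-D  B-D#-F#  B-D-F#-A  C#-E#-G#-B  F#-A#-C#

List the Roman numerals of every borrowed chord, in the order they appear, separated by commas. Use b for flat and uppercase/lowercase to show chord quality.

F# major has the diatonic set F#, G#m, A#m, B, C#, D#m, E#dim. Of the given chords, F#–A#–C# = F#, D#–F#–A# = D#m, B–D#–F# = B and C#–E#–G#–B = C#7 are diatonic. But E–G#–B–D is foreign: the diatonic vii° on degree 7 is E#dim, whereas E7 comes from F# minor. It is labeled bVII7. B–D–F#–A doesn't fit — on degree 4 F# major would have B (IV). Bm7 is the degree-4 chord of F# minor, so it is the borrowed iv7.

bVII7, iv7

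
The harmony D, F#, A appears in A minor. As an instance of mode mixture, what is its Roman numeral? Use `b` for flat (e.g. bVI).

D is scale degree 4 in A minor. Diatonically A minor has Dm (iv) on that degree; D–F#–A is instead the major chord native to A major, so it takes the label IV.

IV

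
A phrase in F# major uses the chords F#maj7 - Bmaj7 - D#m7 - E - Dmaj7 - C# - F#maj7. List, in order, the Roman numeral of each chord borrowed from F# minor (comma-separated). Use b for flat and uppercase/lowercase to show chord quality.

bVII, bVImaj7

F# major has the diatonic set F#, G#m, A#m, B, C#, D#m, E#dim. F#maj7, Bmaj7, D#m7 and C# are all diatonic. E (E–G#–B) is not: scale degree 7 in F# major carries E#dim (vii°). In F# minor the chord on that degree is E, so here it functions as bVII, borrowed from the parallel minor. Dmaj7 (D–F#–A–C#) is not: scale degree 6 in F# major carries D#m (vi). In F# minor the chord on that degree is Dmaj7, so here it functions as bVImaj7, borrowed from the parallel minor.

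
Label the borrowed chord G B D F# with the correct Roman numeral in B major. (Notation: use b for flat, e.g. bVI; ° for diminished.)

bVImaj7

In B major scale degree 6 is G#; G is its lowered form, from B minor. G–B–D–F# is a major-seventh chord — the form found in B minor, not the diatonic vi (G#m). Borrowed into B major it is written bVImaj7.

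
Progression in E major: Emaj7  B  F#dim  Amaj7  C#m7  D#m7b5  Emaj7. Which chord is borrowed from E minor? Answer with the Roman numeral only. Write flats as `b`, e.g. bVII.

In E major the diatonic chords are E, F#m, G#m, A, B, C#m, D#dim. Of the given chords, Emaj7, B, Amaj7, C#m7 and D#m7b5 are diatonic. F#dim (F#–A–C) doesn't fit — on degree 2 E major would have F#m (ii). F#dim is the degree-2 chord of E minor, so it is the borrowed ii°.

ii°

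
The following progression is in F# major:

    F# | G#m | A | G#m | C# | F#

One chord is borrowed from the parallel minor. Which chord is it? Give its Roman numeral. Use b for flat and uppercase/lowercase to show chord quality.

In F# major the diatonic chords are F#, G#m, A#m, B, C#, D#m, E#dim. Of the given chords, F#, G#m and C# are diatonic. A (A–C#–E) doesn't fit — on degree 3 F# major would have A#m (iii). A is the degree-3 chord of F# minor, so it is the borrowed bIII.

bIII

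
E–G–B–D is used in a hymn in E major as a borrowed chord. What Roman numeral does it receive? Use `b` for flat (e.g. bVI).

i7

The root E is the diatonic 1st degree of E major; the borrowing shows in the chord quality. E–G–B–D is a minor-seventh chord — the form found in E minor, not the diatonic I (E). Borrowed into E major it is written i7.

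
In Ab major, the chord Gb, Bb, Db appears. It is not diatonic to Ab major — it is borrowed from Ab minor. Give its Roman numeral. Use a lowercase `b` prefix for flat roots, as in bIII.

bVII

In Ab major scale degree 7 is G; Gb is its lowered form, from Ab minor. The diatonic chord on degree 7 would be Gdim (vii°), but Gb–Bb–Db is the major chord from Ab minor. As a borrowed chord it is labeled bVII.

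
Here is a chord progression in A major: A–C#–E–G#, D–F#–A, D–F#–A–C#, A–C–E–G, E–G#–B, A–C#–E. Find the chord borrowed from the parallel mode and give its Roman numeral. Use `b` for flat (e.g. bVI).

A major has the diatonic set A, Bm, C#m, D, E, F#m, G#dim. A–C#–E–G# = Amaj7, D–F#–A = D, D–F#–A–C# = Dmaj7, E–G#–B = E and A–C#–E = A are all diatonic. A–C–E–G is not: scale degree 1 in A major carries A (I). In A minor the chord on that degree is Am7, so here it functions as i7, borrowed from the parallel minor.

i7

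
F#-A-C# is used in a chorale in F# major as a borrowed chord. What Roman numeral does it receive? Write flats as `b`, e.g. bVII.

i

The root F# is the diatonic 1st degree of F# major; the borrowing shows in the chord quality. The diatonic chord on degree 1 would be F# (I), but F#–A–C# is the minor chord from F# minor. As a borrowed chord it is labeled i.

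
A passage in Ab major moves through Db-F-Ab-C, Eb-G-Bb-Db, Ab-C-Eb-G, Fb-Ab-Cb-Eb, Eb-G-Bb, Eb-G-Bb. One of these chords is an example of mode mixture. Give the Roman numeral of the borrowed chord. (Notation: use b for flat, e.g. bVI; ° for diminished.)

bVImaj7

The diatonic triads in Ab major are Ab, Bbm, Cm, Db, Eb, Fm, Gdim. Of the given chords, Db–F–Ab–C = Dbmaj7, Eb–G–Bb–Db = Eb7, Ab–C–Eb–G = Abmaj7 and Eb–G–Bb = Eb are diatonic. But Fb–Ab–Cb–Eb is foreign: the diatonic vi on degree 6 is Fm, whereas Fbmaj7 comes from Ab minor. It is labeled bVImaj7.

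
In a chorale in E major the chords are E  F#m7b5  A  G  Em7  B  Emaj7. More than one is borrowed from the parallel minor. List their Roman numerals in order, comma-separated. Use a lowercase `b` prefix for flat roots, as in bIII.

iiø7, bIII, i7

E major has the diatonic set E, F#m, G#m, A, B, C#m, D#dim. E, A, B and Emaj7 all belong to that set. F#m7b5 (F#–A–C–E) doesn't fit — on degree 2 E major would have F#m (ii). F#m7b5 is the degree-2 chord of E minor, so it is the borrowed iiø7. But G (G–B–D) is foreign: the diatonic iii on degree 3 is G#m, whereas G comes from E minor. It is labeled bIII. Em7 (E–G–B–D) doesn't fit — on degree 1 E major would have E (I). Em7 is the degree-1 chord of E minor, so it is the borrowed i7.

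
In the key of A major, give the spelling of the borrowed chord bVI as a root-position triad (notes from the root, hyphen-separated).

Scale degree 6 in A major is F#. bVI uses the lowered form, F, taken from A minor. Building the major chord from the parallel minor on F: F–A–C.

F-A-C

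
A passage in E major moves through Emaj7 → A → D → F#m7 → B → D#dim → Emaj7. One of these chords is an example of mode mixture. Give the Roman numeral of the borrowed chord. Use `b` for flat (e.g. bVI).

In E major the diatonic chords are E, F#m, G#m, A, B, C#m, D#dim. Emaj7, A, F#m7, B and D#dim are all diatonic. But D (D–F#–A) is foreign: the diatonic vii° on degree 7 is D#dim, whereas D comes from E minor. It is labeled bVII.

bVII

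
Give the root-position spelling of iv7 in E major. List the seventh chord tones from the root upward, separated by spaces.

A C E G

iv7 is built on scale degree 4, which is A in both E major and its parallel. Stacking thirds in E minor on A gives A–C–E–G.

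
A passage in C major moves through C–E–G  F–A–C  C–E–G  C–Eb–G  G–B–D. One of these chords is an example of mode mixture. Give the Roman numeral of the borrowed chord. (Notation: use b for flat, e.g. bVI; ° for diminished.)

i

In C major the diatonic chords are C, Dm, Em, F, G, Am, Bdim. Of the given chords, C–E–G = C, F–A–C = F and G–B–D = G are diatonic. C–Eb–G doesn't fit — on degree 1 C major would have C (I). Cm is the degree-1 chord of C minor, so it is the borrowed i.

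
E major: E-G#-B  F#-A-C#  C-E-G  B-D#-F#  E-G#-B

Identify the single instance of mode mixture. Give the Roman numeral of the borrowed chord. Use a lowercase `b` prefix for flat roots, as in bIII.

E major has the diatonic set E, F#m, G#m, A, B, C#m, D#dim. E–G#–B = E, F#–A–C# = F#m and B–D#–F# = B all belong to that set. C–E–G is not: scale degree 6 in E major carries C#m (vi). In E minor the chord on that degree is C, so here it functions as bVI, borrowed from the parallel minor.

bVI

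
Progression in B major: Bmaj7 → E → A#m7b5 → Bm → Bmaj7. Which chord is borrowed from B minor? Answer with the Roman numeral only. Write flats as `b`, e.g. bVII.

The diatonic triads in B major are B, C#m, D#m, E, F#, G#m, A#dim. Bmaj7, E and A#m7b5 all belong to that set. But Bm (B–D–F#) is foreign: the diatonic I on degree 1 is B, whereas Bm comes from B minor. It is labeled i.

i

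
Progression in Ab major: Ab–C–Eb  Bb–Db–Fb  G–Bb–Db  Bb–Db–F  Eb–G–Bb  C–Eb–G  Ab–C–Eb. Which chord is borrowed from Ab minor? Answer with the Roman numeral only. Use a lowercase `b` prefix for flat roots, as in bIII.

In Ab major the diatonic chords are Ab, Bbm, Cm, Db, Eb, Fm, Gdim. Of the given chords, Ab–C–Eb = Ab, G–Bb–Db = Gdim, Bb–Db–F = Bbm, Eb–G–Bb = Eb and C–Eb–G = Cm are diatonic. Bb–Db–Fb doesn't fit — on degree 2 Ab major would have Bbm (ii). Bbdim is the degree-2 chord of Ab minor, so it is the borrowed ii°.

ii°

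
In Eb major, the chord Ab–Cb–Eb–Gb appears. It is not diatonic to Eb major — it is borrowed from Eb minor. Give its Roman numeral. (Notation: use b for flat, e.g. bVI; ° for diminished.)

The root Ab is the diatonic 4th degree of Eb major; the borrowing shows in the chord quality. Diatonically Eb major has Ab (IV) on that degree; Ab–Cb–Eb–Gb is instead the minor-seventh chord native to Eb minor, so it takes the label iv7.

iv7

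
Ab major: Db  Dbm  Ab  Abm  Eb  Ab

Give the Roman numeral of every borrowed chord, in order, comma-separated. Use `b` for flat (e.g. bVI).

In Ab major the diatonic chords are Ab, Bbm, Cm, Db, Eb, Fm, Gdim. Db, Ab and Eb all belong to that set. Dbm (Db–Fb–Ab) is not: scale degree 4 in Ab major carries Db (IV). In Ab minor the chord on that degree is Dbm, so here it functions as iv, borrowed from the parallel minor. But Abm (Ab–Cb–Eb) is foreign: the diatonic I on degree 1 is Ab, whereas Abm comes from Ab minor. It is labeled i.

iv, i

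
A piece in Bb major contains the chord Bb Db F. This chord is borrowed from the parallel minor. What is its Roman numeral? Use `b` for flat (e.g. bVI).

The root Bb is the diatonic 1st degree of Bb major; the borrowing shows in the chord quality. The diatonic chord on degree 1 would be Bb (I), but Bb–Db–F is the minor chord from Bb minor. As a borrowed chord it is labeled i.

i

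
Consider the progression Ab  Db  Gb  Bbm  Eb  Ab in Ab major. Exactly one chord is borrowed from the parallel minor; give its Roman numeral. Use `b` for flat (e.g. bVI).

Ab major has the diatonic set Ab, Bbm, Cm, Db, Eb, Fm, Gdim. Ab, Db, Bbm and Eb all belong to that set. But Gb (Gb–Bb–Db) is foreign: the diatonic vii° on degree 7 is Gdim, whereas Gb comes from Ab minor. It is labeled bVII.

bVII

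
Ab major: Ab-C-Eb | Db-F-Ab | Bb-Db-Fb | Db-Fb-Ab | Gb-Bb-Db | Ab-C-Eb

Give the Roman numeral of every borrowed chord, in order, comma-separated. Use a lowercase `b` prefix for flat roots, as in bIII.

In Ab major the diatonic chords are Ab, Bbm, Cm, Db, Eb, Fm, Gdim. Ab–C–Eb = Ab and Db–F–Ab = Db both belong to that set. Bb–Db–Fb doesn't fit — on degree 2 Ab major would have Bbm (ii). Bbdim is the degree-2 chord of Ab minor, so it is the borrowed ii°. Db–Fb–Ab is not: scale degree 4 in Ab major carries Db (IV). In Ab minor the chord on that degree is Dbm, so here it functions as iv, borrowed from the parallel minor. Gb–Bb–Db is not: scale degree 7 in Ab major carries Gdim (vii°). In Ab minor the chord on that degree is Gb, so here it functions as bVII, borrowed from the parallel minor.

ii°, iv, bVII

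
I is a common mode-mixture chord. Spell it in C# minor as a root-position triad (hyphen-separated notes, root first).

C#-E#-G#

I is built on scale degree 1, which is C# in both C# minor and its parallel. Building the major chord from the parallel major on C#: C#–E#–G#.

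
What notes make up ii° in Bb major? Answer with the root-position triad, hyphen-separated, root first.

C-Eb-Gb

The root, C, is scale degree 2 — the same note in Bb major and Bb minor; only the chord quality changes. In Bb minor the chord on C is C–Eb–Gb.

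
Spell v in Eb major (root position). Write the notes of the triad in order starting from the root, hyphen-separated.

Bb-Db-F

The root, Bb, is scale degree 5 — the same note in Eb major and Eb minor; only the chord quality changes. In Eb minor the chord on Bb is Bb–Db–F.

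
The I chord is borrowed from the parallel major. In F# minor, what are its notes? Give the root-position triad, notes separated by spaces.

I is built on scale degree 1, which is F# in both F# minor and its parallel. Stacking thirds in F# major on F# gives F#–A#–C#.

F# A# C#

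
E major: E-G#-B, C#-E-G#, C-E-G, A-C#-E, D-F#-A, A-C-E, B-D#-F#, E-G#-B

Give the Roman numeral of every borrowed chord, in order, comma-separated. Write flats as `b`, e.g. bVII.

In E major the diatonic chords are E, F#m, G#m, A, B, C#m, D#dim. E–G#–B = E, C#–E–G# = C#m, A–C#–E = A and B–D#–F# = B all belong to that set. But C–E–G is foreign: the diatonic vi on degree 6 is C#m, whereas C comes from E minor. It is labeled bVI. D–F#–A doesn't fit — on degree 7 E major would have D#dim (vii°). D is the degree-7 chord of E minor, so it is the borrowed bVII. A–C–E doesn't fit — on degree 4 E major would have A (IV). Am is the degree-4 chord of E minor, so it is the borrowed iv.

bVI, bVII, iv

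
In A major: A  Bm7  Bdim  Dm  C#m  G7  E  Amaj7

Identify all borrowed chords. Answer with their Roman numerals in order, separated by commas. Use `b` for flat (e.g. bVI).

In A major the diatonic chords are A, Bm, C#m, D, E, F#m, G#dim. A, Bm7, C#m, E and Amaj7 all belong to that set. But Bdim (B–D–F) is foreign: the diatonic ii on degree 2 is Bm, whereas Bdim comes from A minor. It is labeled ii°. Dm (D–F–A) is not: scale degree 4 in A major carries D (IV). In A minor the chord on that degree is Dm, so here it functions as iv, borrowed from the parallel minor. G7 (G–B–D–F) doesn't fit — on degree 7 A major would have G#dim (vii°). G7 is the degree-7 chord of A minor, so it is the borrowed bVII7.

ii°, iv, bVII7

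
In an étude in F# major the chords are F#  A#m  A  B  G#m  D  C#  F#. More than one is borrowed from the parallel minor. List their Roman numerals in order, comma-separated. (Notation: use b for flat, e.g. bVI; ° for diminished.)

The diatonic triads in F# major are F#, G#m, A#m, B, C#, D#m, E#dim. Of the given chords, F#, A#m, B, G#m and C# are diatonic. A (A–C#–E) doesn't fit — on degree 3 F# major would have A#m (iii). A is the degree-3 chord of F# minor, so it is the borrowed bIII. D (D–F#–A) doesn't fit — on degree 6 F# major would have D#m (vi). D is the degree-6 chord of F# minor, so it is the borrowed bVI.

bIII, bVI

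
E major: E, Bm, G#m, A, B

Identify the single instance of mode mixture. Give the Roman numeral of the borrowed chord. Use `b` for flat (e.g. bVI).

The diatonic triads in E major are E, F#m, G#m, A, B, C#m, D#dim. E, G#m, A and B are all diatonic. But Bm (B–D–F#) is foreign: the diatonic V on degree 5 is B, whereas Bm comes from E minor. It is labeled v.

v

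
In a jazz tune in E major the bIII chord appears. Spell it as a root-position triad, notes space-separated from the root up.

G B D

The root of bIII is the lowered 3rd degree: G# becomes G. In E minor the chord on G is G–B–D.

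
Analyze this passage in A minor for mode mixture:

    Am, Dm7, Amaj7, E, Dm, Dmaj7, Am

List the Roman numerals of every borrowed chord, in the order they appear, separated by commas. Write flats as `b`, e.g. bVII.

Imaj7, IVmaj7

A minor has the diatonic set Am, Bdim, C, Dm, E, F, G (with V from harmonic minor). Am, Dm7, E and Dm are all diatonic. Amaj7 (A–C#–E–G#) is not: scale degree 1 in A minor carries Am (i). In A major the chord on that degree is Amaj7, so here it functions as Imaj7, borrowed from the parallel major. But Dmaj7 (D–F#–A–C#) is foreign: the diatonic iv on degree 4 is Dm, whereas Dmaj7 comes from A major. It is labeled IVmaj7.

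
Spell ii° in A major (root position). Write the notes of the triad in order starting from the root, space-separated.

B D F

ii° is built on scale degree 2, which is B in both A major and its parallel. Building the diminished chord from the parallel minor on B: B–D–F.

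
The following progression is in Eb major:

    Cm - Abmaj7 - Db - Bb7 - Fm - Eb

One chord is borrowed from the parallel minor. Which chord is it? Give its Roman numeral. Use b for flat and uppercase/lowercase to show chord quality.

bVII

Eb major has the diatonic set Eb, Fm, Gm, Ab, Bb, Cm, Ddim. Cm, Abmaj7, Bb7, Fm and Eb are all diatonic. Db (Db–F–Ab) is not: scale degree 7 in Eb major carries Ddim (vii°). In Eb minor the chord on that degree is Db, so here it functions as bVII, borrowed from the parallel minor.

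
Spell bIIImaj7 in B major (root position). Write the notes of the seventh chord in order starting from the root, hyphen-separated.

Scale degree 3 in B major is D#. bIIImaj7 uses the lowered form, D, taken from B minor. Building the major-seventh chord from the parallel minor on D: D–F#–A–C#.

D-F#-A-C#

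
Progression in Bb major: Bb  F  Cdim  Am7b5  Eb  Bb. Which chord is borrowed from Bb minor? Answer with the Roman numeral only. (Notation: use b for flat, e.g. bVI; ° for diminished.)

ii°

The diatonic triads in Bb major are Bb, Cm, Dm, Eb, F, Gm, Adim. Bb, F, Am7b5 and Eb all belong to that set. But Cdim (C–Eb–Gb) is foreign: the diatonic ii on degree 2 is Cm, whereas Cdim comes from Bb minor. It is labeled ii°.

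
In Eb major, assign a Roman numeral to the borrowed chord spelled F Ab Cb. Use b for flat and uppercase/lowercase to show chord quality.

The root F is the diatonic 2nd degree of Eb major; the borrowing shows in the chord quality. F–Ab–Cb is a diminished chord — the form found in Eb minor, not the diatonic ii (Fm). Borrowed into Eb major it is written ii°.

ii°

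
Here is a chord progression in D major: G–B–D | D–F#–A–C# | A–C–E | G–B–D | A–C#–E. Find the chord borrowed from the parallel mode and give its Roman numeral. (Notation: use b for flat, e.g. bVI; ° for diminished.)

v

The diatonic triads in D major are D, Em, F#m, G, A, Bm, C#dim. G–B–D = G, D–F#–A–C# = Dmaj7 and A–C#–E = A are all diatonic. But A–C–E is foreign: the diatonic V on degree 5 is A, whereas Am comes from D minor. It is labeled v.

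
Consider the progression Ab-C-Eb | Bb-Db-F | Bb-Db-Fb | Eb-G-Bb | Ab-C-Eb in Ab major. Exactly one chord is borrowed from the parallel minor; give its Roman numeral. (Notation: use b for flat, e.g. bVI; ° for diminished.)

Ab major has the diatonic set Ab, Bbm, Cm, Db, Eb, Fm, Gdim. Ab–C–Eb = Ab, Bb–Db–F = Bbm and Eb–G–Bb = Eb are all diatonic. Bb–Db–Fb doesn't fit — on degree 2 Ab major would have Bbm (ii). Bbdim is the degree-2 chord of Ab minor, so it is the borrowed ii°.

ii°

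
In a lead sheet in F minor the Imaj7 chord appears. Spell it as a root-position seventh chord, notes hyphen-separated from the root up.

Imaj7 is built on scale degree 1, which is F in both F minor and its parallel. In F major the chord on F is F–A–C–E.

F-A-C-E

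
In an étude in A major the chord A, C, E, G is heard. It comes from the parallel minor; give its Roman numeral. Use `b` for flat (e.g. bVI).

i7

The root A is the diatonic 1st degree of A major; the borrowing shows in the chord quality. Diatonically A major has A (I) on that degree; A–C–E–G is instead the minor-seventh chord native to A minor, so it takes the label i7.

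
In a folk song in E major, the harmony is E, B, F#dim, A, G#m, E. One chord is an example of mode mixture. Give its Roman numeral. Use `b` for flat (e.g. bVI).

The diatonic triads in E major are E, F#m, G#m, A, B, C#m, D#dim. Of the given chords, E, B, A and G#m are diatonic. F#dim (F#–A–C) is not: scale degree 2 in E major carries F#m (ii). In E minor the chord on that degree is F#dim, so here it functions as ii°, borrowed from the parallel minor.

ii°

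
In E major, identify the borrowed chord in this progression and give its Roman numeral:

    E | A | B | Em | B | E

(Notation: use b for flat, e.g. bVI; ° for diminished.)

i

E major has the diatonic set E, F#m, G#m, A, B, C#m, D#dim. E, A and B all belong to that set. But Em (E–G–B) is foreign: the diatonic I on degree 1 is E, whereas Em comes from E minor. It is labeled i.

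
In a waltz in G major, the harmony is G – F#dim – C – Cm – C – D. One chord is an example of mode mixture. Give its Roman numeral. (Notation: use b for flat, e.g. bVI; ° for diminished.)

iv

The diatonic triads in G major are G, Am, Bm, C, D, Em, F#dim. G, F#dim, C and D are all diatonic. Cm (C–Eb–G) is not: scale degree 4 in G major carries C (IV). In G minor the chord on that degree is Cm, so here it functions as iv, borrowed from the parallel minor.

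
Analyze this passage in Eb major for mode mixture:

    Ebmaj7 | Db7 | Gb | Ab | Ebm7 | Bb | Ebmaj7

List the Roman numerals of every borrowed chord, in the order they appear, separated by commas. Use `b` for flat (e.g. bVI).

The diatonic triads in Eb major are Eb, Fm, Gm, Ab, Bb, Cm, Ddim. Ebmaj7, Ab and Bb all belong to that set. Db7 (Db–F–Ab–Cb) doesn't fit — on degree 7 Eb major would have Ddim (vii°). Db7 is the degree-7 chord of Eb minor, so it is the borrowed bVII7. Gb (Gb–Bb–Db) doesn't fit — on degree 3 Eb major would have Gm (iii). Gb is the degree-3 chord of Eb minor, so it is the borrowed bIII. Ebm7 (Eb–Gb–Bb–Db) doesn't fit — on degree 1 Eb major would have Eb (I). Ebm7 is the degree-1 chord of Eb minor, so it is the borrowed i7.

bVII7, bIII, i7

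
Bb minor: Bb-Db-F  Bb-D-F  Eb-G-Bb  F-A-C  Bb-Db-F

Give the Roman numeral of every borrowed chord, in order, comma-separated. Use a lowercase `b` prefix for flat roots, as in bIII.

I, IV

The diatonic triads in Bb minor (with V from harmonic minor) are Bbm, Cdim, Db, Ebm, F, Gb, Ab. Of the given chords, Bb–Db–F = Bbm and F–A–C = F are diatonic. Bb–D–F doesn't fit — on degree 1 Bb minor would have Bbm (i). Bb is the degree-1 chord of Bb major, so it is the borrowed I. Eb–G–Bb doesn't fit — on degree 4 Bb minor would have Ebm (iv). Eb is the degree-4 chord of Bb major, so it is the borrowed IV.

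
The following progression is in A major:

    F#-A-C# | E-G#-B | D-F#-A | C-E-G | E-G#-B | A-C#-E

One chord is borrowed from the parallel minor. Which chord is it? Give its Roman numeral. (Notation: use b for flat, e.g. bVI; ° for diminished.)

bIII

In A major the diatonic chords are A, Bm, C#m, D, E, F#m, G#dim. F#–A–C# = F#m, E–G#–B = E, D–F#–A = D and A–C#–E = A are all diatonic. C–E–G doesn't fit — on degree 3 A major would have C#m (iii). C is the degree-3 chord of A minor, so it is the borrowed bIII.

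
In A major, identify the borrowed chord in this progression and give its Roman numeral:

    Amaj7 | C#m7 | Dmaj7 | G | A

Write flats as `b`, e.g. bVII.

bVII

A major has the diatonic set A, Bm, C#m, D, E, F#m, G#dim. Amaj7, C#m7, Dmaj7 and A all belong to that set. G (G–B–D) is not: scale degree 7 in A major carries G#dim (vii°). In A minor the chord on that degree is G, so here it functions as bVII, borrowed from the parallel minor.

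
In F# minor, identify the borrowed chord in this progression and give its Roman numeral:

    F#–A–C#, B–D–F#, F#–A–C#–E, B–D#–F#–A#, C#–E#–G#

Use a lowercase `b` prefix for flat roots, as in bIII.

IVmaj7

F# minor has the diatonic set F#m, G#dim, A, Bm, C#, D, E (with V from harmonic minor). F#–A–C# = F#m, B–D–F# = Bm, F#–A–C#–E = F#m7 and C#–E#–G# = C# are all diatonic. B–D#–F#–A# is not: scale degree 4 in F# minor carries Bm (iv). In F# major the chord on that degree is Bmaj7, so here it functions as IVmaj7, borrowed from the parallel major.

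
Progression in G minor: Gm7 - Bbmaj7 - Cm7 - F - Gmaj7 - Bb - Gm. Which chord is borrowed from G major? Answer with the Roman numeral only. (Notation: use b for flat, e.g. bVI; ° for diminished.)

The diatonic triads in G minor (with V from harmonic minor) are Gm, Adim, Bb, Cm, D, Eb, F. Of the given chords, Gm7, Bbmaj7, Cm7, F, Bb and Gm are diatonic. But Gmaj7 (G–B–D–F#) is foreign: the diatonic i on degree 1 is Gm, whereas Gmaj7 comes from G major. It is labeled Imaj7.

Imaj7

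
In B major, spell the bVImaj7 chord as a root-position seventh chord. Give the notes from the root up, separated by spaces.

The root of bVImaj7 is the lowered 6th degree: G# becomes G. Building the major-seventh chord from the parallel minor on G: G–B–D–F#.

G B D F#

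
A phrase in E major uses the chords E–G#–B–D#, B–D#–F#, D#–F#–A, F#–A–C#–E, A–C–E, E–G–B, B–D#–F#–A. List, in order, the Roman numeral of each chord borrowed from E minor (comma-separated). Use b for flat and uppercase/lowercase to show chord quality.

The diatonic triads in E major are E, F#m, G#m, A, B, C#m, D#dim. Of the given chords, E–G#–B–D# = Emaj7, B–D#–F# = B, D#–F#–A = D#dim, F#–A–C#–E = F#m7 and B–D#–F#–A = B7 are diatonic. A–C–E doesn't fit — on degree 4 E major would have A (IV). Am is the degree-4 chord of E minor, so it is the borrowed iv. But E–G–B is foreign: the diatonic I on degree 1 is E, whereas Em comes from E minor. It is labeled i.

iv, i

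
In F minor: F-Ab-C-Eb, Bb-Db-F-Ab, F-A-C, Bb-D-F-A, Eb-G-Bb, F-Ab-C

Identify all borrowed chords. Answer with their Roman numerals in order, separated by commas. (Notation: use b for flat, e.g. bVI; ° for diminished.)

F minor has the diatonic set Fm, Gdim, Ab, Bbm, C, Db, Eb (with V from harmonic minor). F–Ab–C–Eb = Fm7, Bb–Db–F–Ab = Bbm7, Eb–G–Bb = Eb and F–Ab–C = Fm are all diatonic. F–A–C is not: scale degree 1 in F minor carries Fm (i). In F major the chord on that degree is F, so here it functions as I, borrowed from the parallel major. Bb–D–F–A is not: scale degree 4 in F minor carries Bbm (iv). In F major the chord on that degree is Bbmaj7, so here it functions as IVmaj7, borrowed from the parallel major.

I, IVmaj7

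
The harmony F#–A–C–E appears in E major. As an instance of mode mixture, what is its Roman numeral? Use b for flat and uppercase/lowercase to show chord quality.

iiø7

F# is scale degree 2 in E major. Diatonically E major has F#m (ii) on that degree; F#–A–C–E is instead the half-diminished-seventh chord native to E minor, so it takes the label iiø7.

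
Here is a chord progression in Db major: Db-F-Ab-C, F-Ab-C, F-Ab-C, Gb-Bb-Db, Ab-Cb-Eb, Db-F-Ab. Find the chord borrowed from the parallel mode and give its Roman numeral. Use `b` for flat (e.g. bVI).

Db major has the diatonic set Db, Ebm, Fm, Gb, Ab, Bbm, Cdim. Of the given chords, Db–F–Ab–C = Dbmaj7, F–Ab–C = Fm, Gb–Bb–Db = Gb and Db–F–Ab = Db are diatonic. Ab–Cb–Eb doesn't fit — on degree 5 Db major would have Ab (V). Abm is the degree-5 chord of Db minor, so it is the borrowed v.

v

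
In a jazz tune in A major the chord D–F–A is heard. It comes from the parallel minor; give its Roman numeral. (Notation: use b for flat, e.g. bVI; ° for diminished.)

The root D is the diatonic 4th degree of A major; the borrowing shows in the chord quality. Diatonically A major has D (IV) on that degree; D–F–A is instead the minor chord native to A minor, so it takes the label iv.

iv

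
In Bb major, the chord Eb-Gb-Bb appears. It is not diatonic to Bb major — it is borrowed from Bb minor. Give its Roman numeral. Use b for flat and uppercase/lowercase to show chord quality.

Eb is scale degree 4 in Bb major. Eb–Gb–Bb is a minor chord — the form found in Bb minor, not the diatonic IV (Eb). Borrowed into Bb major it is written iv.

iv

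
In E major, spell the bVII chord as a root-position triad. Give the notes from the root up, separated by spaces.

D F# A

bVII is built on the lowered scale degree 7. In E major degree 7 is D#; lowered it becomes D. Stacking thirds in E minor on D gives D–F#–A.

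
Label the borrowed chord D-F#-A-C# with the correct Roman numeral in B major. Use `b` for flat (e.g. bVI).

bIIImaj7

D is the lowered form of scale degree 3 in B major (the diatonic degree 3 is D#). Diatonically B major has D#m (iii) on that degree; D–F#–A–C# is instead the major-seventh chord native to B minor, so it takes the label bIIImaj7.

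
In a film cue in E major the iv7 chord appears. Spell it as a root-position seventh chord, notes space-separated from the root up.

A C E G

iv7 is built on scale degree 4, which is A in both E major and its parallel. Stacking thirds in E minor on A gives A–C–E–G.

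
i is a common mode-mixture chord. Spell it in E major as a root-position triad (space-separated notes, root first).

E G B

The root, E, is scale degree 1 — the same note in E major and E minor; only the chord quality changes. In E minor the chord on E is E–G–B.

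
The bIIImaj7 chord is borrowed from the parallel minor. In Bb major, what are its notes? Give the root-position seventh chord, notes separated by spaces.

Scale degree 3 in Bb major is D. bIIImaj7 uses the lowered form, Db, taken from Bb minor. Building the major-seventh chord from the parallel minor on Db: Db–F–Ab–C.

Db F Ab C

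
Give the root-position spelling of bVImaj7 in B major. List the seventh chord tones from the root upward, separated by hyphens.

Scale degree 6 in B major is G#. bVImaj7 uses the lowered form, G, taken from B minor. Building the major-seventh chord from the parallel minor on G: G–B–D–F#.

G-B-D-F#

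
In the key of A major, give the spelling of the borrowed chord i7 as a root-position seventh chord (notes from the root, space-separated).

i7 is built on scale degree 1, which is A in both A major and its parallel. Building the minor-seventh chord from the parallel minor on A: A–C–E–G.

A C E G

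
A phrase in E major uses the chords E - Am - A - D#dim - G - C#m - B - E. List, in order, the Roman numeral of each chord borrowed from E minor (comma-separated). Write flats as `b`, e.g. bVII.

iv, bIII

The diatonic triads in E major are E, F#m, G#m, A, B, C#m, D#dim. E, A, D#dim, C#m and B all belong to that set. Am (A–C–E) is not: scale degree 4 in E major carries A (IV). In E minor the chord on that degree is Am, so here it functions as iv, borrowed from the parallel minor. G (G–B–D) doesn't fit — on degree 3 E major would have G#m (iii). G is the degree-3 chord of E minor, so it is the borrowed bIII.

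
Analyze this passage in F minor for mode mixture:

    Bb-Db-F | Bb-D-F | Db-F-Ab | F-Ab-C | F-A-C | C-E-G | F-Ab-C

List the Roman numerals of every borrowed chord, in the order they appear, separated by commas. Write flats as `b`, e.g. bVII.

F minor has the diatonic set Fm, Gdim, Ab, Bbm, C, Db, Eb (with V from harmonic minor). Of the given chords, Bb–Db–F = Bbm, Db–F–Ab = Db, F–Ab–C = Fm and C–E–G = C are diatonic. But Bb–D–F is foreign: the diatonic iv on degree 4 is Bbm, whereas Bb comes from F major. It is labeled IV. F–A–C is not: scale degree 1 in F minor carries Fm (i). In F major the chord on that degree is F, so here it functions as I, borrowed from the parallel major.

IV, I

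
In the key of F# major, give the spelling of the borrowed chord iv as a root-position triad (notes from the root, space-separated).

B D F#

The root, B, is scale degree 4 — the same note in F# major and F# minor; only the chord quality changes. In F# minor the chord on B is B–D–F#.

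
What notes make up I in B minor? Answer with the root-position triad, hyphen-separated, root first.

I is built on scale degree 1, which is B in both B minor and its parallel. Stacking thirds in B major on B gives B–D#–F#.

B-D#-F#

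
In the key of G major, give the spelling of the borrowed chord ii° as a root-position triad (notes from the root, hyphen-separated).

ii° is built on scale degree 2, which is A in both G major and its parallel. In G minor the chord on A is A–C–Eb.

A-C-Eb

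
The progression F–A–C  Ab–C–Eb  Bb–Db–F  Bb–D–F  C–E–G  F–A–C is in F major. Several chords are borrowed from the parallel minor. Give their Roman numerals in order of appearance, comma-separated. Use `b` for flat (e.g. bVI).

The diatonic triads in F major are F, Gm, Am, Bb, C, Dm, Edim. F–A–C = F, Bb–D–F = Bb and C–E–G = C are all diatonic. Ab–C–Eb doesn't fit — on degree 3 F major would have Am (iii). Ab is the degree-3 chord of F minor, so it is the borrowed bIII. Bb–Db–F is not: scale degree 4 in F major carries Bb (IV). In F minor the chord on that degree is Bbm, so here it functions as iv, borrowed from the parallel minor.

bIII, iv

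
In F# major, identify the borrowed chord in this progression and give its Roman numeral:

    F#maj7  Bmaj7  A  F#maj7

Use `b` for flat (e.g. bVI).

bIII

In F# major the diatonic chords are F#, G#m, A#m, B, C#, D#m, E#dim. F#maj7 and Bmaj7 both belong to that set. But A (A–C#–E) is foreign: the diatonic iii on degree 3 is A#m, whereas A comes from F# minor. It is labeled bIII.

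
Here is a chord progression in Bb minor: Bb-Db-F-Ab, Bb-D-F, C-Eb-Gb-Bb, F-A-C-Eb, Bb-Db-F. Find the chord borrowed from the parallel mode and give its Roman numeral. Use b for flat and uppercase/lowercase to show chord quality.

I

Bb minor has the diatonic set Bbm, Cdim, Db, Ebm, F, Gb, Ab (with V from harmonic minor). Of the given chords, Bb–Db–F–Ab = Bbm7, C–Eb–Gb–Bb = Cm7b5, F–A–C–Eb = F7 and Bb–Db–F = Bbm are diatonic. Bb–D–F is not: scale degree 1 in Bb minor carries Bbm (i). In Bb major the chord on that degree is Bb, so here it functions as I, borrowed from the parallel major.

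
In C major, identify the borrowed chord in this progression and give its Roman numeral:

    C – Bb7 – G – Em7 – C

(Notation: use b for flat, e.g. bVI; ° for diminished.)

bVII7

In C major the diatonic chords are C, Dm, Em, F, G, Am, Bdim. Of the given chords, C, G and Em7 are diatonic. Bb7 (Bb–D–F–Ab) doesn't fit — on degree 7 C major would have Bdim (vii°). Bb7 is the degree-7 chord of C minor, so it is the borrowed bVII7.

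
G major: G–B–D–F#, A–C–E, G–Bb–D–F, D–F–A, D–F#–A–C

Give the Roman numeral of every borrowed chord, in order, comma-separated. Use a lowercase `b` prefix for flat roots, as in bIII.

i7, v

G major has the diatonic set G, Am, Bm, C, D, Em, F#dim. G–B–D–F# = Gmaj7, A–C–E = Am and D–F#–A–C = D7 all belong to that set. But G–Bb–D–F is foreign: the diatonic I on degree 1 is G, whereas Gm7 comes from G minor. It is labeled i7. D–F–A is not: scale degree 5 in G major carries D (V). In G minor the chord on that degree is Dm, so here it functions as v, borrowed from the parallel minor.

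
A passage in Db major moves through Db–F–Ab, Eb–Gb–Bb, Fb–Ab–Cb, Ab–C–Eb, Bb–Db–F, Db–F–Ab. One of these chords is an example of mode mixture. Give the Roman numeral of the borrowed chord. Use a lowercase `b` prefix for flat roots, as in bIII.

In Db major the diatonic chords are Db, Ebm, Fm, Gb, Ab, Bbm, Cdim. Db–F–Ab = Db, Eb–Gb–Bb = Ebm, Ab–C–Eb = Ab and Bb–Db–F = Bbm all belong to that set. Fb–Ab–Cb doesn't fit — on degree 3 Db major would have Fm (iii). Fb is the degree-3 chord of Db minor, so it is the borrowed bIII.

bIII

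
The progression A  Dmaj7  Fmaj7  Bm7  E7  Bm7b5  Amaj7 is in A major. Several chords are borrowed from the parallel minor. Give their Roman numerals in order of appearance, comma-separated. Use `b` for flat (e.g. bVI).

A major has the diatonic set A, Bm, C#m, D, E, F#m, G#dim. A, Dmaj7, Bm7, E7 and Amaj7 all belong to that set. But Fmaj7 (F–A–C–E) is foreign: the diatonic vi on degree 6 is F#m, whereas Fmaj7 comes from A minor. It is labeled bVImaj7. Bm7b5 (B–D–F–A) is not: scale degree 2 in A major carries Bm (ii). In A minor the chord on that degree is Bm7b5, so here it functions as iiø7, borrowed from the parallel minor.

bVImaj7, iiø7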